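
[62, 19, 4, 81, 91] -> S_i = Random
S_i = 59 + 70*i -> [59, 129, 199, 269, 339]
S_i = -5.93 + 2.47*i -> [-5.93, -3.46, -0.99, 1.48, 3.95]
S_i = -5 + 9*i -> [-5, 4, 13, 22, 31]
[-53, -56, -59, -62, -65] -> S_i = -53 + -3*i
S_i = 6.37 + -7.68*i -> [6.37, -1.31, -8.99, -16.67, -24.35]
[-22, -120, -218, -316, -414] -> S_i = -22 + -98*i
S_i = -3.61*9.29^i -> [-3.61, -33.54, -311.56, -2894.37, -26888.72]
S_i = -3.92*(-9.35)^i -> [-3.92, 36.65, -342.7, 3204.21, -29959.36]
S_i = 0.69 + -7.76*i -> [0.69, -7.07, -14.83, -22.59, -30.35]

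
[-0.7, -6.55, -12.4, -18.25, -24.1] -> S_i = -0.70 + -5.85*i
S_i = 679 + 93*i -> [679, 772, 865, 958, 1051]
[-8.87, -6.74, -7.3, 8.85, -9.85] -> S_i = Random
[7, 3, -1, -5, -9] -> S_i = 7 + -4*i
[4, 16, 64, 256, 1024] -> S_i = 4*4^i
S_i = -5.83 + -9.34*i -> [-5.83, -15.17, -24.51, -33.85, -43.19]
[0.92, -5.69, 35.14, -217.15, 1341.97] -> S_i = 0.92*(-6.18)^i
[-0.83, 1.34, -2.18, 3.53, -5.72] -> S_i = -0.83*(-1.62)^i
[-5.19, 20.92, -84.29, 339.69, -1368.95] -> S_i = -5.19*(-4.03)^i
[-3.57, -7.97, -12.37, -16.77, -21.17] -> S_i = -3.57 + -4.40*i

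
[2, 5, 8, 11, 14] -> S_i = 2 + 3*i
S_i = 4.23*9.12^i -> [4.23, 38.58, 351.83, 3208.67, 29263.06]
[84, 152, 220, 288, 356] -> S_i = 84 + 68*i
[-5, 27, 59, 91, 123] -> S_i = -5 + 32*i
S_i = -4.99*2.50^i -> [-4.99, -12.48, -31.19, -77.97, -194.92]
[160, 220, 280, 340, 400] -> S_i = 160 + 60*i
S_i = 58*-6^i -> [58, -348, 2088, -12528, 75168]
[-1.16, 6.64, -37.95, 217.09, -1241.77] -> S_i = -1.16*(-5.72)^i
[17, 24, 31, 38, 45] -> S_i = 17 + 7*i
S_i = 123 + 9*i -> [123, 132, 141, 150, 159]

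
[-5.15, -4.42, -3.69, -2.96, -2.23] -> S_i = -5.15 + 0.73*i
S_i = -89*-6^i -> [-89, 534, -3204, 19224, -115344]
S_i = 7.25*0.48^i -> [7.25, 3.48, 1.67, 0.8, 0.38]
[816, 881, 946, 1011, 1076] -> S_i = 816 + 65*i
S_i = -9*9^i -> [-9, -81, -729, -6561, -59049]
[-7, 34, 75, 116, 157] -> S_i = -7 + 41*i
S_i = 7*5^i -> [7, 35, 175, 875, 4375]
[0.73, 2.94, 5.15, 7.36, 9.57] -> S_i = 0.73 + 2.21*i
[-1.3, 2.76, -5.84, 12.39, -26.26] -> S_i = -1.30*(-2.12)^i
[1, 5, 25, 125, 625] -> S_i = 1*5^i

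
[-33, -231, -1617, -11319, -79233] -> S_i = -33*7^i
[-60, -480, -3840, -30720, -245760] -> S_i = -60*8^i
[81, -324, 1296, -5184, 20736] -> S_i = 81*-4^i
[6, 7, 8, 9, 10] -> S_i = 6 + 1*i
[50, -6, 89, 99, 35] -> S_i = Random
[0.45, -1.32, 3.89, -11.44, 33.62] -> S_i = 0.45*(-2.94)^i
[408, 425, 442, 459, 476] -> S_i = 408 + 17*i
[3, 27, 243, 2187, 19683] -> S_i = 3*9^i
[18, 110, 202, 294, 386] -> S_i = 18 + 92*i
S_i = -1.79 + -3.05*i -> [-1.79, -4.84, -7.89, -10.94, -13.99]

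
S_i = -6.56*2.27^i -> [-6.56, -14.89, -33.8, -76.73, -174.18]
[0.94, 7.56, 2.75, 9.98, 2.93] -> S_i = Random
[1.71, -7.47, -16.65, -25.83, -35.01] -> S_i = 1.71 + -9.18*i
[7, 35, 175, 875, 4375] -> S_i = 7*5^i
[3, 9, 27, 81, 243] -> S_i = 3*3^i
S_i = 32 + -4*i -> [32, 28, 24, 20, 16]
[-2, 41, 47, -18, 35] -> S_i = Random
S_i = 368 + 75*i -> [368, 443, 518, 593, 668]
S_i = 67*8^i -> [67, 536, 4288, 34304, 274432]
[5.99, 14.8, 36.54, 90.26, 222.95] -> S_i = 5.99*2.47^i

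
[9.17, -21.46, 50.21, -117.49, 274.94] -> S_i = 9.17*(-2.34)^i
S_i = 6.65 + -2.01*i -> [6.65, 4.64, 2.63, 0.62, -1.39]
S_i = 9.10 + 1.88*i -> [9.1, 10.98, 12.86, 14.74, 16.62]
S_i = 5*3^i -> [5, 15, 45, 135, 405]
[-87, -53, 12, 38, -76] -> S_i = Random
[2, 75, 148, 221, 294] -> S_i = 2 + 73*i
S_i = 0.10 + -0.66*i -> [0.1, -0.56, -1.22, -1.88, -2.54]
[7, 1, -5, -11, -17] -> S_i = 7 + -6*i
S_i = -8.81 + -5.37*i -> [-8.81, -14.18, -19.55, -24.92, -30.29]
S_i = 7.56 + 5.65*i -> [7.56, 13.21, 18.86, 24.51, 30.16]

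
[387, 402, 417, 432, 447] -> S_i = 387 + 15*i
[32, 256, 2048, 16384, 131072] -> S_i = 32*8^i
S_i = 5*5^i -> [5, 25, 125, 625, 3125]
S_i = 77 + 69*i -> [77, 146, 215, 284, 353]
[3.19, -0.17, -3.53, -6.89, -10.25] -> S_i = 3.19 + -3.36*i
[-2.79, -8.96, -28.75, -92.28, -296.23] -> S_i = -2.79*3.21^i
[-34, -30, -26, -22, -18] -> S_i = -34 + 4*i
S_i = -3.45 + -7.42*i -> [-3.45, -10.87, -18.29, -25.71, -33.13]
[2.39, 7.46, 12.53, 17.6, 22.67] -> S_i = 2.39 + 5.07*i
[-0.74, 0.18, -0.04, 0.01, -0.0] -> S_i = -0.74*(-0.24)^i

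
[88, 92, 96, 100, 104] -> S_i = 88 + 4*i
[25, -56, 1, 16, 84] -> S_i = Random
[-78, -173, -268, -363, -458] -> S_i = -78 + -95*i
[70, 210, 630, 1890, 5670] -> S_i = 70*3^i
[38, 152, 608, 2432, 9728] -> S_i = 38*4^i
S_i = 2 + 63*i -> [2, 65, 128, 191, 254]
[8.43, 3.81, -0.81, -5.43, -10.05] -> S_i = 8.43 + -4.62*i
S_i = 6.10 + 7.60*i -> [6.1, 13.7, 21.3, 28.9, 36.5]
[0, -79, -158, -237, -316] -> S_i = 0 + -79*i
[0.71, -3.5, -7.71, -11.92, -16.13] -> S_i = 0.71 + -4.21*i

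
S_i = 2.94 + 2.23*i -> [2.94, 5.17, 7.4, 9.63, 11.86]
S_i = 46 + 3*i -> [46, 49, 52, 55, 58]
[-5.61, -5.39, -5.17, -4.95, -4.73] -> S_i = -5.61 + 0.22*i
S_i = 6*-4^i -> [6, -24, 96, -384, 1536]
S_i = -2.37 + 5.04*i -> [-2.37, 2.67, 7.71, 12.75, 17.79]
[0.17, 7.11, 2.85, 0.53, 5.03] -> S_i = Random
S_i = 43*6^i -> [43, 258, 1548, 9288, 55728]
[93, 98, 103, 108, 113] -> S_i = 93 + 5*i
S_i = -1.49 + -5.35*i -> [-1.49, -6.84, -12.19, -17.54, -22.89]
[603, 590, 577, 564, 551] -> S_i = 603 + -13*i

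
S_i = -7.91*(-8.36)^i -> [-7.91, 66.13, -552.83, 4621.63, -38636.84]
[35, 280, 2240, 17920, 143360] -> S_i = 35*8^i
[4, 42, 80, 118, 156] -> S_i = 4 + 38*i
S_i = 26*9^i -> [26, 234, 2106, 18954, 170586]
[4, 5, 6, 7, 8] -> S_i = 4 + 1*i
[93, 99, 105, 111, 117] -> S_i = 93 + 6*i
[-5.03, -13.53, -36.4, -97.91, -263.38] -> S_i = -5.03*2.69^i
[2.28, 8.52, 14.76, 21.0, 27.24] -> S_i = 2.28 + 6.24*i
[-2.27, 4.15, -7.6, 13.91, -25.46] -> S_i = -2.27*(-1.83)^i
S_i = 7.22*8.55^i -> [7.22, 61.73, 527.8, 4512.69, 38583.5]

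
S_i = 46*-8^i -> [46, -368, 2944, -23552, 188416]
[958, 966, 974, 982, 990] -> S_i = 958 + 8*i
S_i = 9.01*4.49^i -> [9.01, 40.45, 181.64, 815.57, 3661.93]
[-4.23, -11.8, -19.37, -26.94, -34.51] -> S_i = -4.23 + -7.57*i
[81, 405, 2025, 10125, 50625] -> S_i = 81*5^i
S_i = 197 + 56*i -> [197, 253, 309, 365, 421]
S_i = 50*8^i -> [50, 400, 3200, 25600, 204800]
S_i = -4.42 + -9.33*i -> [-4.42, -13.75, -23.08, -32.41, -41.74]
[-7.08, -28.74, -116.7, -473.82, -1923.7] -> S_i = -7.08*4.06^i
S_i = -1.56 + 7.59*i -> [-1.56, 6.03, 13.62, 21.21, 28.8]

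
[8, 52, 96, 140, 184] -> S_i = 8 + 44*i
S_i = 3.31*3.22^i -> [3.31, 10.66, 34.32, 110.51, 355.84]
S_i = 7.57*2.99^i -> [7.57, 22.63, 67.68, 202.35, 605.04]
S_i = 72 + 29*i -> [72, 101, 130, 159, 188]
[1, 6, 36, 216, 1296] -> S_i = 1*6^i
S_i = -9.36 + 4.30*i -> [-9.36, -5.06, -0.76, 3.54, 7.84]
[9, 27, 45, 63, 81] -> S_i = 9 + 18*i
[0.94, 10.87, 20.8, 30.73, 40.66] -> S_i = 0.94 + 9.93*i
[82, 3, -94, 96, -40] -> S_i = Random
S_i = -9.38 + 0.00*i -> [-9.38, -9.38, -9.38, -9.38, -9.38]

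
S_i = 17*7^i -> [17, 119, 833, 5831, 40817]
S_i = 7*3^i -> [7, 21, 63, 189, 567]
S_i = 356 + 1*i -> [356, 357, 358, 359, 360]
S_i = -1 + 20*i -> [-1, 19, 39, 59, 79]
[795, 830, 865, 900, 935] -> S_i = 795 + 35*i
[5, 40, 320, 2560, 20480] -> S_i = 5*8^i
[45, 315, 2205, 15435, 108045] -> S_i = 45*7^i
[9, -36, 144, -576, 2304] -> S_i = 9*-4^i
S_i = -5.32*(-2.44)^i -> [-5.32, 12.98, -31.67, 77.28, -188.57]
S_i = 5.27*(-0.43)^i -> [5.27, -2.27, 0.97, -0.42, 0.18]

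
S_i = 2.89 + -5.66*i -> [2.89, -2.77, -8.43, -14.09, -19.75]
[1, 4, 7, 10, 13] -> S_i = 1 + 3*i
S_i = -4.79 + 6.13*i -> [-4.79, 1.34, 7.47, 13.6, 19.73]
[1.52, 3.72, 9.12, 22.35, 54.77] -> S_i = 1.52*2.45^i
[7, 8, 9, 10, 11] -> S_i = 7 + 1*i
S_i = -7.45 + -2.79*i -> [-7.45, -10.24, -13.03, -15.82, -18.61]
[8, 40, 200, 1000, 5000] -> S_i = 8*5^i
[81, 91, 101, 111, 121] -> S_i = 81 + 10*i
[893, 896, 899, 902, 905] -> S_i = 893 + 3*i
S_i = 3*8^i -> [3, 24, 192, 1536, 12288]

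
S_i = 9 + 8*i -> [9, 17, 25, 33, 41]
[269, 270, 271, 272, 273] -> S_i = 269 + 1*i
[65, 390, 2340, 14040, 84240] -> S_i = 65*6^i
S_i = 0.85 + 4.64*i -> [0.85, 5.49, 10.13, 14.77, 19.41]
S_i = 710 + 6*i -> [710, 716, 722, 728, 734]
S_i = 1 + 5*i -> [1, 6, 11, 16, 21]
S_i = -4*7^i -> [-4, -28, -196, -1372, -9604]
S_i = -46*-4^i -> [-46, 184, -736, 2944, -11776]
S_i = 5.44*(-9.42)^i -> [5.44, -51.24, 482.73, -4547.28, 42835.37]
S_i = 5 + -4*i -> [5, 1, -3, -7, -11]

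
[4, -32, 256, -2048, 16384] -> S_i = 4*-8^i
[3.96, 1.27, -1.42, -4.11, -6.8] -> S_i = 3.96 + -2.69*i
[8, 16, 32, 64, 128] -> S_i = 8*2^i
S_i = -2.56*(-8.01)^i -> [-2.56, 20.51, -164.25, 1315.64, -10538.29]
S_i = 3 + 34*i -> [3, 37, 71, 105, 139]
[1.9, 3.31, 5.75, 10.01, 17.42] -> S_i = 1.90*1.74^i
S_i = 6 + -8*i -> [6, -2, -10, -18, -26]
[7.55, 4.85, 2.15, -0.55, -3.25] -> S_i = 7.55 + -2.70*i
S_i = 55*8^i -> [55, 440, 3520, 28160, 225280]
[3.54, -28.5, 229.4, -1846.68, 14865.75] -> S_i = 3.54*(-8.05)^i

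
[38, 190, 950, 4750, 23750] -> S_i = 38*5^i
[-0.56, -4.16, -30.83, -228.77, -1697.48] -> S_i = -0.56*7.42^i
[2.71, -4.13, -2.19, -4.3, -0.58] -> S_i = Random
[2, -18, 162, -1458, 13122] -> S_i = 2*-9^i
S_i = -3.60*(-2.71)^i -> [-3.6, 9.76, -26.44, 71.65, -194.17]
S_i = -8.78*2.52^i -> [-8.78, -22.13, -55.76, -140.51, -354.08]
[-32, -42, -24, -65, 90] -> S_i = Random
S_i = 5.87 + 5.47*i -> [5.87, 11.34, 16.81, 22.28, 27.75]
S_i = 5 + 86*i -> [5, 91, 177, 263, 349]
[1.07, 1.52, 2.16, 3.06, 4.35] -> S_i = 1.07*1.42^i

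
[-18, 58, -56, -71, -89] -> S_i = Random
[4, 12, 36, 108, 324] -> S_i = 4*3^i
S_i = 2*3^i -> [2, 6, 18, 54, 162]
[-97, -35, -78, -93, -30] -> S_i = Random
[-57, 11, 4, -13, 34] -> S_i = Random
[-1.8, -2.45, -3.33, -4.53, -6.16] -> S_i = -1.80*1.36^i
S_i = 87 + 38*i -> [87, 125, 163, 201, 239]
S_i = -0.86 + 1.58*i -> [-0.86, 0.72, 2.3, 3.88, 5.46]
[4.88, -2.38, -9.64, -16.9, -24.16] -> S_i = 4.88 + -7.26*i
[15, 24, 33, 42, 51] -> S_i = 15 + 9*i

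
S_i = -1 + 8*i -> [-1, 7, 15, 23, 31]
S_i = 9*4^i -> [9, 36, 144, 576, 2304]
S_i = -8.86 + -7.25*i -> [-8.86, -16.11, -23.36, -30.61, -37.86]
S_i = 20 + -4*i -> [20, 16, 12, 8, 4]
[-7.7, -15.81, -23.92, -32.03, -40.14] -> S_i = -7.70 + -8.11*i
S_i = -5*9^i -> [-5, -45, -405, -3645, -32805]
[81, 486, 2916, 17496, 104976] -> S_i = 81*6^i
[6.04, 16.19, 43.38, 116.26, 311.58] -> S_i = 6.04*2.68^i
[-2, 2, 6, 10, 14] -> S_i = -2 + 4*i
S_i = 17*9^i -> [17, 153, 1377, 12393, 111537]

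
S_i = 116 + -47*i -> [116, 69, 22, -25, -72]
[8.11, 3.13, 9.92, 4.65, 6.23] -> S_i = Random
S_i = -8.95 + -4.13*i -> [-8.95, -13.08, -17.21, -21.34, -25.47]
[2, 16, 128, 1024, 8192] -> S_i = 2*8^i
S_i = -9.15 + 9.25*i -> [-9.15, 0.1, 9.35, 18.6, 27.85]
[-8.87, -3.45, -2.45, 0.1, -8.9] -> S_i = Random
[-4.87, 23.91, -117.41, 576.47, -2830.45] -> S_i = -4.87*(-4.91)^i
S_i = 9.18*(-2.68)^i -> [9.18, -24.6, 65.93, -176.7, 473.57]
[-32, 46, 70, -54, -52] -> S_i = Random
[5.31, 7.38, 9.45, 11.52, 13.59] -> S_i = 5.31 + 2.07*i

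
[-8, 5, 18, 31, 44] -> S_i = -8 + 13*i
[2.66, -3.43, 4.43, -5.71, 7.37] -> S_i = 2.66*(-1.29)^i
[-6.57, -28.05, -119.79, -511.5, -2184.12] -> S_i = -6.57*4.27^i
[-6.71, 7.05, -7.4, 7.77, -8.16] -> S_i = -6.71*(-1.05)^i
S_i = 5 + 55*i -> [5, 60, 115, 170, 225]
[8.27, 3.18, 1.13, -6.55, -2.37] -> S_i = Random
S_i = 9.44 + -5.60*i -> [9.44, 3.84, -1.76, -7.36, -12.96]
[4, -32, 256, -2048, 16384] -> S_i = 4*-8^i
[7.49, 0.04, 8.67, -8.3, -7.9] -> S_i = Random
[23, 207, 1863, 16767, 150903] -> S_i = 23*9^i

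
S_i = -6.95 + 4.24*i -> [-6.95, -2.71, 1.53, 5.77, 10.01]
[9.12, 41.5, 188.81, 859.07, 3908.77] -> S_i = 9.12*4.55^i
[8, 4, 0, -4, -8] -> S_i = 8 + -4*i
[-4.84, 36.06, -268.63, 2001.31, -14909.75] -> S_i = -4.84*(-7.45)^i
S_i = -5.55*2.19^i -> [-5.55, -12.15, -26.62, -58.29, -127.66]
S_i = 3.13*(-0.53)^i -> [3.13, -1.66, 0.88, -0.47, 0.25]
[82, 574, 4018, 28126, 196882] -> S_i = 82*7^i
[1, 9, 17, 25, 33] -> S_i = 1 + 8*i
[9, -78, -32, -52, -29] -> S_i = Random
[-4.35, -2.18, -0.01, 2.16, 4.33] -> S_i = -4.35 + 2.17*i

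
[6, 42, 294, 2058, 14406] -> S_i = 6*7^i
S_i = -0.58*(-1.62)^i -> [-0.58, 0.94, -1.52, 2.47, -3.99]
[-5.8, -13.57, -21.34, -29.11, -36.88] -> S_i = -5.80 + -7.77*i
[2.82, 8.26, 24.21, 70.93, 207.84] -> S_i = 2.82*2.93^i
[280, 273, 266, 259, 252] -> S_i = 280 + -7*i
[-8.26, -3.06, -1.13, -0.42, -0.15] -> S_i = -8.26*0.37^i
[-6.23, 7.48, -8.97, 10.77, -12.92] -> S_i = -6.23*(-1.20)^i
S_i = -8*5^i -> [-8, -40, -200, -1000, -5000]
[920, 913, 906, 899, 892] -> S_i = 920 + -7*i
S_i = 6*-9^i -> [6, -54, 486, -4374, 39366]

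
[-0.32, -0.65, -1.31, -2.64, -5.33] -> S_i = -0.32*2.02^i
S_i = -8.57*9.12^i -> [-8.57, -78.16, -712.8, -6500.78, -59287.1]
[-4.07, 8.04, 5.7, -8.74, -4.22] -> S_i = Random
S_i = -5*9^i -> [-5, -45, -405, -3645, -32805]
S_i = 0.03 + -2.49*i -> [0.03, -2.46, -4.95, -7.44, -9.93]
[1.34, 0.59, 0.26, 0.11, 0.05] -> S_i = 1.34*0.44^i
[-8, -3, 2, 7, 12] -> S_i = -8 + 5*i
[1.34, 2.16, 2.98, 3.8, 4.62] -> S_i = 1.34 + 0.82*i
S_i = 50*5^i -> [50, 250, 1250, 6250, 31250]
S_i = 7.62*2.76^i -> [7.62, 21.03, 58.05, 160.21, 442.17]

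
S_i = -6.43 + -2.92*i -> [-6.43, -9.35, -12.27, -15.19, -18.11]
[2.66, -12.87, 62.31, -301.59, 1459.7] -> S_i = 2.66*(-4.84)^i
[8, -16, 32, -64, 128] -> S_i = 8*-2^i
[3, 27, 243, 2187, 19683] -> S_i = 3*9^i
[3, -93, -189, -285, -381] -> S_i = 3 + -96*i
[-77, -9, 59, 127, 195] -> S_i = -77 + 68*i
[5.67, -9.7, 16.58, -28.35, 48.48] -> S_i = 5.67*(-1.71)^i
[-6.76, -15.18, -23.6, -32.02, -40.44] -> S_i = -6.76 + -8.42*i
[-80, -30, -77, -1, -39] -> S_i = Random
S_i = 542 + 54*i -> [542, 596, 650, 704, 758]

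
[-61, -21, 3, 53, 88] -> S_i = Random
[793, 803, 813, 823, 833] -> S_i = 793 + 10*i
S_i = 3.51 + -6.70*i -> [3.51, -3.19, -9.89, -16.59, -23.29]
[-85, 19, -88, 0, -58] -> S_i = Random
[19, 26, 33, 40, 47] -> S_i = 19 + 7*i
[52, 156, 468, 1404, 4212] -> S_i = 52*3^i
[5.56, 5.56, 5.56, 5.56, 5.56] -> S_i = 5.56*1.00^i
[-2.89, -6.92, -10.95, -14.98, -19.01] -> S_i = -2.89 + -4.03*i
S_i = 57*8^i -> [57, 456, 3648, 29184, 233472]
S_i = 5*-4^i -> [5, -20, 80, -320, 1280]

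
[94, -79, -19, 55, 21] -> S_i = Random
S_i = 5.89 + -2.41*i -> [5.89, 3.48, 1.07, -1.34, -3.75]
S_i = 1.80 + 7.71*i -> [1.8, 9.51, 17.22, 24.93, 32.64]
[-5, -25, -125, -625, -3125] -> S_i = -5*5^i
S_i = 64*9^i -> [64, 576, 5184, 46656, 419904]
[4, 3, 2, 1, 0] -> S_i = 4 + -1*i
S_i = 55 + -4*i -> [55, 51, 47, 43, 39]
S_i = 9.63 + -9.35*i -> [9.63, 0.28, -9.07, -18.42, -27.77]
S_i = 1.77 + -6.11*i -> [1.77, -4.34, -10.45, -16.56, -22.67]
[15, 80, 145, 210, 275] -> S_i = 15 + 65*i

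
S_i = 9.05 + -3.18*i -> [9.05, 5.87, 2.69, -0.49, -3.67]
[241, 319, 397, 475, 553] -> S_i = 241 + 78*i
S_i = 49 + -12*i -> [49, 37, 25, 13, 1]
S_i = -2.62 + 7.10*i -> [-2.62, 4.48, 11.58, 18.68, 25.78]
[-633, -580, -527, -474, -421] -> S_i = -633 + 53*i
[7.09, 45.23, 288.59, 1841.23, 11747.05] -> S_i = 7.09*6.38^i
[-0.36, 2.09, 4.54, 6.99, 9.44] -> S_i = -0.36 + 2.45*i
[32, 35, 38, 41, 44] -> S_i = 32 + 3*i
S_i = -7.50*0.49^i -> [-7.5, -3.68, -1.8, -0.88, -0.43]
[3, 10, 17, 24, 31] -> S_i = 3 + 7*i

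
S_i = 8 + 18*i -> [8, 26, 44, 62, 80]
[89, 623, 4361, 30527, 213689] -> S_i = 89*7^i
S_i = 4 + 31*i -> [4, 35, 66, 97, 128]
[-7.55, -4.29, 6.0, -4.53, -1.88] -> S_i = Random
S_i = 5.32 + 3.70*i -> [5.32, 9.02, 12.72, 16.42, 20.12]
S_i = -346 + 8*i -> [-346, -338, -330, -322, -314]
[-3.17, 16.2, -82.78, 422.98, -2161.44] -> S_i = -3.17*(-5.11)^i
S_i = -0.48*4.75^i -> [-0.48, -2.28, -10.83, -51.44, -244.35]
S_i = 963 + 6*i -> [963, 969, 975, 981, 987]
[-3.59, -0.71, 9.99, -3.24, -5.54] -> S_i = Random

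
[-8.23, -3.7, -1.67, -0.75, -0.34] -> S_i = -8.23*0.45^i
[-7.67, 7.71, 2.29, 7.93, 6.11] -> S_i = Random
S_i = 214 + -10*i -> [214, 204, 194, 184, 174]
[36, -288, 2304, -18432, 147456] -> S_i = 36*-8^i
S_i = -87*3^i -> [-87, -261, -783, -2349, -7047]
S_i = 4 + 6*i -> [4, 10, 16, 22, 28]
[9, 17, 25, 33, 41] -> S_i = 9 + 8*i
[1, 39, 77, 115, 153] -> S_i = 1 + 38*i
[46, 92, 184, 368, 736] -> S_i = 46*2^i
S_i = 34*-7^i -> [34, -238, 1666, -11662, 81634]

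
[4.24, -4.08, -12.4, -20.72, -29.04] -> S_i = 4.24 + -8.32*i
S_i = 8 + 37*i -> [8, 45, 82, 119, 156]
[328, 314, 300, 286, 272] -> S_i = 328 + -14*i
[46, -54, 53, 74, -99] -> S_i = Random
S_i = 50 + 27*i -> [50, 77, 104, 131, 158]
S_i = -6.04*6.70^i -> [-6.04, -40.47, -271.14, -1816.61, -12171.28]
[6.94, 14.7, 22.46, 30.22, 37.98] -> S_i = 6.94 + 7.76*i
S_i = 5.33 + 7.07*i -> [5.33, 12.4, 19.47, 26.54, 33.61]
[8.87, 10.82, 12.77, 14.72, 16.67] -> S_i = 8.87 + 1.95*i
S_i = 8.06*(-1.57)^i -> [8.06, -12.65, 19.87, -31.19, 48.97]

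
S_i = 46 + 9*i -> [46, 55, 64, 73, 82]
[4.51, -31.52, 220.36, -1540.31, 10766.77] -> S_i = 4.51*(-6.99)^i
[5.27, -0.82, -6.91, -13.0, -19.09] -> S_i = 5.27 + -6.09*i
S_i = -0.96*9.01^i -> [-0.96, -8.65, -77.93, -702.18, -6326.6]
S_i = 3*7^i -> [3, 21, 147, 1029, 7203]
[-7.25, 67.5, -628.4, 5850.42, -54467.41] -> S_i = -7.25*(-9.31)^i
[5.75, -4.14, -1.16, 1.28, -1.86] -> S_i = Random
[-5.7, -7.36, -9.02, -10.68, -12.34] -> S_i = -5.70 + -1.66*i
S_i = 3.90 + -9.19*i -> [3.9, -5.29, -14.48, -23.67, -32.86]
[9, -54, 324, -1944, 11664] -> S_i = 9*-6^i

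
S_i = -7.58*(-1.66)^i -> [-7.58, 12.58, -20.89, 34.67, -57.56]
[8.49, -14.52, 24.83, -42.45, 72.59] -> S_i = 8.49*(-1.71)^i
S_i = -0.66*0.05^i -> [-0.66, -0.03, -0.0, -0.0, -0.0]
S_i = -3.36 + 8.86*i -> [-3.36, 5.5, 14.36, 23.22, 32.08]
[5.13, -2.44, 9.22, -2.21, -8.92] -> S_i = Random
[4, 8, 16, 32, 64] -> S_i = 4*2^i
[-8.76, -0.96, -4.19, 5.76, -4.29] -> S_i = Random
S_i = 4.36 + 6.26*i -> [4.36, 10.62, 16.88, 23.14, 29.4]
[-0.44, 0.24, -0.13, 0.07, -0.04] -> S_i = -0.44*(-0.54)^i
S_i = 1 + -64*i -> [1, -63, -127, -191, -255]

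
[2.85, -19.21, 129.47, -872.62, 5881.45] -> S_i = 2.85*(-6.74)^i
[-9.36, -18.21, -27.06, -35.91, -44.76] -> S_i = -9.36 + -8.85*i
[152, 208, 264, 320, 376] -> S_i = 152 + 56*i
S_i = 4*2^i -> [4, 8, 16, 32, 64]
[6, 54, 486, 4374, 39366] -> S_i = 6*9^i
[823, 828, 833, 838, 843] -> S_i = 823 + 5*i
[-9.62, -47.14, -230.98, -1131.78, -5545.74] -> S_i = -9.62*4.90^i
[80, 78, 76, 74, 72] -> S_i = 80 + -2*i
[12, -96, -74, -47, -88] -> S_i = Random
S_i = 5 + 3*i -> [5, 8, 11, 14, 17]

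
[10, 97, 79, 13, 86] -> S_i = Random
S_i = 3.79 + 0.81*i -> [3.79, 4.6, 5.41, 6.22, 7.03]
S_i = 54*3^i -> [54, 162, 486, 1458, 4374]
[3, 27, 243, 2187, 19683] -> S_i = 3*9^i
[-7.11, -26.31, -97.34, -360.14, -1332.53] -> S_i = -7.11*3.70^i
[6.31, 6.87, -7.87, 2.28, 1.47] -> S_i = Random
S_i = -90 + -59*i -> [-90, -149, -208, -267, -326]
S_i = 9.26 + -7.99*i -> [9.26, 1.27, -6.72, -14.71, -22.7]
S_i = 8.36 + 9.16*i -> [8.36, 17.52, 26.68, 35.84, 45.0]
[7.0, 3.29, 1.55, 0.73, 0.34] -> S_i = 7.00*0.47^i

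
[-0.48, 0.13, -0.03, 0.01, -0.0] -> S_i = -0.48*(-0.27)^i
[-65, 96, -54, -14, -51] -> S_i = Random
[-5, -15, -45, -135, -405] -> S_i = -5*3^i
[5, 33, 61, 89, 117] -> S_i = 5 + 28*i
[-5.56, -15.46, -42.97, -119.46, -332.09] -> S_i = -5.56*2.78^i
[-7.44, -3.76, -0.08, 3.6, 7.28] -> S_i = -7.44 + 3.68*i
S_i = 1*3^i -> [1, 3, 9, 27, 81]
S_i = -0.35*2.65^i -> [-0.35, -0.93, -2.46, -6.51, -17.26]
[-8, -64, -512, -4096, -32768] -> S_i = -8*8^i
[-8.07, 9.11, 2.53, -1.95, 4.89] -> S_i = Random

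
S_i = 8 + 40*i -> [8, 48, 88, 128, 168]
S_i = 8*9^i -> [8, 72, 648, 5832, 52488]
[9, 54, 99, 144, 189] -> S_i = 9 + 45*i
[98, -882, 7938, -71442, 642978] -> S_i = 98*-9^i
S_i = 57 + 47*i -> [57, 104, 151, 198, 245]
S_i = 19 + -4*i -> [19, 15, 11, 7, 3]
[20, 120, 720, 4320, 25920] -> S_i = 20*6^i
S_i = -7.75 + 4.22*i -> [-7.75, -3.53, 0.69, 4.91, 9.13]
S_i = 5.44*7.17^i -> [5.44, 39.0, 279.66, 2005.19, 14377.24]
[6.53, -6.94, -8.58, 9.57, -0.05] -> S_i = Random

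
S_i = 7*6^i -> [7, 42, 252, 1512, 9072]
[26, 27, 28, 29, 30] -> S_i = 26 + 1*i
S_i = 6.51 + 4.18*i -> [6.51, 10.69, 14.87, 19.05, 23.23]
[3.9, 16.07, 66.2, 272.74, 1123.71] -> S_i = 3.90*4.12^i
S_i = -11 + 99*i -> [-11, 88, 187, 286, 385]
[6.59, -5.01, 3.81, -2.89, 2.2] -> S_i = 6.59*(-0.76)^i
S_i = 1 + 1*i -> [1, 2, 3, 4, 5]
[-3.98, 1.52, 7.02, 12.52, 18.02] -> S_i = -3.98 + 5.50*i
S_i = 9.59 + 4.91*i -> [9.59, 14.5, 19.41, 24.32, 29.23]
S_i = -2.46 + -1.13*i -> [-2.46, -3.59, -4.72, -5.85, -6.98]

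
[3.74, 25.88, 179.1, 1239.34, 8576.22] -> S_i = 3.74*6.92^i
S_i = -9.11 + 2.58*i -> [-9.11, -6.53, -3.95, -1.37, 1.21]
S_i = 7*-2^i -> [7, -14, 28, -56, 112]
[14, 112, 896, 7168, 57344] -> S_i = 14*8^i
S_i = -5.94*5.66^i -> [-5.94, -33.62, -190.29, -1077.05, -6096.1]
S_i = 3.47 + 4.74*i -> [3.47, 8.21, 12.95, 17.69, 22.43]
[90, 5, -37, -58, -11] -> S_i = Random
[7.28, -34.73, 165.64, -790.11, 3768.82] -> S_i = 7.28*(-4.77)^i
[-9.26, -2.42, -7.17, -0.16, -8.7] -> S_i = Random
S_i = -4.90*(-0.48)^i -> [-4.9, 2.35, -1.13, 0.54, -0.26]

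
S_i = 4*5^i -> [4, 20, 100, 500, 2500]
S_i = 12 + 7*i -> [12, 19, 26, 33, 40]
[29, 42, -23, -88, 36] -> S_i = Random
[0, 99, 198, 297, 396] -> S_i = 0 + 99*i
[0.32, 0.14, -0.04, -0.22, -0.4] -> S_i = 0.32 + -0.18*i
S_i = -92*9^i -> [-92, -828, -7452, -67068, -603612]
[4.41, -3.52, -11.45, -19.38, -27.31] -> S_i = 4.41 + -7.93*i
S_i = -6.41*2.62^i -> [-6.41, -16.79, -44.0, -115.28, -302.04]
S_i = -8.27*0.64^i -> [-8.27, -5.29, -3.39, -2.17, -1.39]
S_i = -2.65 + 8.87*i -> [-2.65, 6.22, 15.09, 23.96, 32.83]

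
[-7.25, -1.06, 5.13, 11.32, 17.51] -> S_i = -7.25 + 6.19*i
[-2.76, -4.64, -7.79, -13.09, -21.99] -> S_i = -2.76*1.68^i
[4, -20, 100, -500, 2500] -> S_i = 4*-5^i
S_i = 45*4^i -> [45, 180, 720, 2880, 11520]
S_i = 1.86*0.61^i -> [1.86, 1.13, 0.69, 0.42, 0.26]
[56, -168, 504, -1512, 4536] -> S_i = 56*-3^i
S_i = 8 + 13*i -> [8, 21, 34, 47, 60]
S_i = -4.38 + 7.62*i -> [-4.38, 3.24, 10.86, 18.48, 26.1]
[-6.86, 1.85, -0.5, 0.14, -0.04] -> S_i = -6.86*(-0.27)^i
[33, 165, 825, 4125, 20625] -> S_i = 33*5^i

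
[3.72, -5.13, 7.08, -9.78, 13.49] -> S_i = 3.72*(-1.38)^i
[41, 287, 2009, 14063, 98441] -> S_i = 41*7^i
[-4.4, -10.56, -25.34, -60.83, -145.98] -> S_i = -4.40*2.40^i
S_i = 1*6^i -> [1, 6, 36, 216, 1296]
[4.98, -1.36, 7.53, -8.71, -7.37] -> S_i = Random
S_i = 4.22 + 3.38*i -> [4.22, 7.6, 10.98, 14.36, 17.74]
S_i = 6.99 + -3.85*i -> [6.99, 3.14, -0.71, -4.56, -8.41]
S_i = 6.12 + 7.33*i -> [6.12, 13.45, 20.78, 28.11, 35.44]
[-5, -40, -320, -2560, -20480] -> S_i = -5*8^i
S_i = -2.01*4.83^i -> [-2.01, -9.71, -46.89, -226.48, -1093.92]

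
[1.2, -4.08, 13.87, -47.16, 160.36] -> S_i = 1.20*(-3.40)^i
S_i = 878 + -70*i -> [878, 808, 738, 668, 598]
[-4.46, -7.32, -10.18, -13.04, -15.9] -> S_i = -4.46 + -2.86*i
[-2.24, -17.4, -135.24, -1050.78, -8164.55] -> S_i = -2.24*7.77^i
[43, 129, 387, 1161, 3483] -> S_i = 43*3^i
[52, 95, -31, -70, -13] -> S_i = Random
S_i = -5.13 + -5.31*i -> [-5.13, -10.44, -15.75, -21.06, -26.37]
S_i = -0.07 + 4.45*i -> [-0.07, 4.38, 8.83, 13.28, 17.73]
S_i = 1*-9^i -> [1, -9, 81, -729, 6561]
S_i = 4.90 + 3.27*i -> [4.9, 8.17, 11.44, 14.71, 17.98]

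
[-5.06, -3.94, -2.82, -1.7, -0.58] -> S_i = -5.06 + 1.12*i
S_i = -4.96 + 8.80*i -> [-4.96, 3.84, 12.64, 21.44, 30.24]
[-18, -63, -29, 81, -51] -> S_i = Random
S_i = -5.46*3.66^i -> [-5.46, -19.98, -73.14, -267.69, -979.75]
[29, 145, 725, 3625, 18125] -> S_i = 29*5^i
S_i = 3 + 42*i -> [3, 45, 87, 129, 171]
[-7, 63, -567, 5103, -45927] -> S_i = -7*-9^i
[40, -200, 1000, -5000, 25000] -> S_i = 40*-5^i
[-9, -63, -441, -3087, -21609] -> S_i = -9*7^i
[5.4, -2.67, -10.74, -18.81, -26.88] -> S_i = 5.40 + -8.07*i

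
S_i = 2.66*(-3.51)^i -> [2.66, -9.34, 32.77, -115.03, 403.75]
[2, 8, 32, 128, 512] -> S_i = 2*4^i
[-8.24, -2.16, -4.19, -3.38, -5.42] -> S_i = Random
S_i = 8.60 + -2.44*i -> [8.6, 6.16, 3.72, 1.28, -1.16]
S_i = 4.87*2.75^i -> [4.87, 13.39, 36.83, 101.28, 278.52]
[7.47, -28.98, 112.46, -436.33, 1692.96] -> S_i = 7.47*(-3.88)^i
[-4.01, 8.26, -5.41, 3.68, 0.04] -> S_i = Random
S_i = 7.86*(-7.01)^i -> [7.86, -55.1, 386.24, -2707.55, 18979.93]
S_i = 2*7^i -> [2, 14, 98, 686, 4802]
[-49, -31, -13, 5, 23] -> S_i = -49 + 18*i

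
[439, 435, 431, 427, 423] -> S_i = 439 + -4*i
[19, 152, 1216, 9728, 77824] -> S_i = 19*8^i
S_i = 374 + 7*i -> [374, 381, 388, 395, 402]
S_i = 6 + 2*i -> [6, 8, 10, 12, 14]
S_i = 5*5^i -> [5, 25, 125, 625, 3125]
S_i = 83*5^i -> [83, 415, 2075, 10375, 51875]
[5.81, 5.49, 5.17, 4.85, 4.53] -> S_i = 5.81 + -0.32*i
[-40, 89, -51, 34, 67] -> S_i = Random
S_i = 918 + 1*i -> [918, 919, 920, 921, 922]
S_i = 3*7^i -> [3, 21, 147, 1029, 7203]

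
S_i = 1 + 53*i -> [1, 54, 107, 160, 213]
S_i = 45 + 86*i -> [45, 131, 217, 303, 389]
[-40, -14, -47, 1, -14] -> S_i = Random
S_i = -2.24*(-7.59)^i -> [-2.24, 17.0, -129.04, 979.43, -7433.87]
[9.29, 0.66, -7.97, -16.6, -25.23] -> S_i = 9.29 + -8.63*i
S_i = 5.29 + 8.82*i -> [5.29, 14.11, 22.93, 31.75, 40.57]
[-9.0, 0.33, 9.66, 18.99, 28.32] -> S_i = -9.00 + 9.33*i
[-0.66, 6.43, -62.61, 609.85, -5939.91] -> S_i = -0.66*(-9.74)^i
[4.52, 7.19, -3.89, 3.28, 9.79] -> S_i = Random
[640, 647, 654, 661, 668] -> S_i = 640 + 7*i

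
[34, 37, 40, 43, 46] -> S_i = 34 + 3*i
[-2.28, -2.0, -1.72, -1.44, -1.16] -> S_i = -2.28 + 0.28*i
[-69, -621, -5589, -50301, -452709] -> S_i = -69*9^i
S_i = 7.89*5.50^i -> [7.89, 43.4, 238.67, 1312.7, 7219.84]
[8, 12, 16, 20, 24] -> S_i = 8 + 4*i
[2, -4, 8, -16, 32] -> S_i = 2*-2^i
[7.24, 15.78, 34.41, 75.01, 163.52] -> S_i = 7.24*2.18^i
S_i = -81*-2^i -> [-81, 162, -324, 648, -1296]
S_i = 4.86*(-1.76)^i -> [4.86, -8.55, 15.05, -26.5, 46.63]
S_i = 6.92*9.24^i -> [6.92, 63.94, 590.81, 5459.11, 50442.2]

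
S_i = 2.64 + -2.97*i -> [2.64, -0.33, -3.3, -6.27, -9.24]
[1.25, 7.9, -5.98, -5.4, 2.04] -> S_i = Random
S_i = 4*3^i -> [4, 12, 36, 108, 324]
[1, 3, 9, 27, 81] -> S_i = 1*3^i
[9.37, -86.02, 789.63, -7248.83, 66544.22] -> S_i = 9.37*(-9.18)^i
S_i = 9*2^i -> [9, 18, 36, 72, 144]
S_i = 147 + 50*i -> [147, 197, 247, 297, 347]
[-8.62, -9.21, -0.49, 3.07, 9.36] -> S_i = Random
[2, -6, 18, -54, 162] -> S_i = 2*-3^i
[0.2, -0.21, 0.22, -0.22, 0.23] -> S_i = 0.20*(-1.04)^i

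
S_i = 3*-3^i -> [3, -9, 27, -81, 243]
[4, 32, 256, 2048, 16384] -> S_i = 4*8^i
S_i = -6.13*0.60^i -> [-6.13, -3.68, -2.21, -1.32, -0.79]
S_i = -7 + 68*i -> [-7, 61, 129, 197, 265]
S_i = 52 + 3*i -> [52, 55, 58, 61, 64]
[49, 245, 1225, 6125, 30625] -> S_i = 49*5^i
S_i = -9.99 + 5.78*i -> [-9.99, -4.21, 1.57, 7.35, 13.13]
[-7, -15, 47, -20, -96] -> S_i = Random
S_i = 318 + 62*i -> [318, 380, 442, 504, 566]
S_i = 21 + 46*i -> [21, 67, 113, 159, 205]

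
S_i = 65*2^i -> [65, 130, 260, 520, 1040]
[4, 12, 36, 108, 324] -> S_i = 4*3^i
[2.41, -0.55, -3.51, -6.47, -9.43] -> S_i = 2.41 + -2.96*i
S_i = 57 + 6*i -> [57, 63, 69, 75, 81]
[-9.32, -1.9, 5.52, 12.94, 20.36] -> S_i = -9.32 + 7.42*i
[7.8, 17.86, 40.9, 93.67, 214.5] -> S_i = 7.80*2.29^i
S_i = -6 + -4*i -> [-6, -10, -14, -18, -22]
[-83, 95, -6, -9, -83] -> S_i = Random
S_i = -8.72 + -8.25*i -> [-8.72, -16.97, -25.22, -33.47, -41.72]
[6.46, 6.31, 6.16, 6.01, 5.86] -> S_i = 6.46 + -0.15*i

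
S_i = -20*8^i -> [-20, -160, -1280, -10240, -81920]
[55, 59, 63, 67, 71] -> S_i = 55 + 4*i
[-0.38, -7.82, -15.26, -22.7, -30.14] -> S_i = -0.38 + -7.44*i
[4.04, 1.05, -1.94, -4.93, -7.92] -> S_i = 4.04 + -2.99*i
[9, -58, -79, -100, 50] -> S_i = Random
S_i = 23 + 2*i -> [23, 25, 27, 29, 31]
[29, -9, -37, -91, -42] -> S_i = Random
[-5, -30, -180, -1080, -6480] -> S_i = -5*6^i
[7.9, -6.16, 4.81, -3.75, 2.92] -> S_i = 7.90*(-0.78)^i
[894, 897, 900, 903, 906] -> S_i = 894 + 3*i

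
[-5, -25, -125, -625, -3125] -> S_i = -5*5^i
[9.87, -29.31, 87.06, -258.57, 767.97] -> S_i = 9.87*(-2.97)^i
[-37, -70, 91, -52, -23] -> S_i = Random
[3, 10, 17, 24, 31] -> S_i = 3 + 7*i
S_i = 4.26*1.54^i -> [4.26, 6.56, 10.1, 15.56, 23.96]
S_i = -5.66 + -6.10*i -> [-5.66, -11.76, -17.86, -23.96, -30.06]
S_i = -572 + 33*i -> [-572, -539, -506, -473, -440]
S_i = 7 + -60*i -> [7, -53, -113, -173, -233]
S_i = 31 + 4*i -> [31, 35, 39, 43, 47]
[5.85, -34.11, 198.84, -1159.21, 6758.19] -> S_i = 5.85*(-5.83)^i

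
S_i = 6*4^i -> [6, 24, 96, 384, 1536]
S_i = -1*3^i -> [-1, -3, -9, -27, -81]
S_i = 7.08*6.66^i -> [7.08, 47.15, 314.04, 2091.49, 13929.33]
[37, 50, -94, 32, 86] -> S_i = Random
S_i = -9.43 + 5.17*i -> [-9.43, -4.26, 0.91, 6.08, 11.25]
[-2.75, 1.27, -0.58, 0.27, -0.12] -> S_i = -2.75*(-0.46)^i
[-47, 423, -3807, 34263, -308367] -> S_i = -47*-9^i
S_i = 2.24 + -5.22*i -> [2.24, -2.98, -8.2, -13.42, -18.64]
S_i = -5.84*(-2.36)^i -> [-5.84, 13.78, -32.53, 76.76, -181.16]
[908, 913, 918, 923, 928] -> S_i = 908 + 5*i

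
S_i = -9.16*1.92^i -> [-9.16, -17.59, -33.77, -64.83, -124.48]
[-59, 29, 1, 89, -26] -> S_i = Random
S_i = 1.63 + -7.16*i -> [1.63, -5.53, -12.69, -19.85, -27.01]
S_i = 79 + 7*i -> [79, 86, 93, 100, 107]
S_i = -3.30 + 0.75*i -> [-3.3, -2.55, -1.8, -1.05, -0.3]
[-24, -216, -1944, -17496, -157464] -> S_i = -24*9^i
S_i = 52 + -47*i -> [52, 5, -42, -89, -136]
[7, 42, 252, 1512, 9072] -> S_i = 7*6^i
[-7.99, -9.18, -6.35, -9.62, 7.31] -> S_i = Random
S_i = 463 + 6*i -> [463, 469, 475, 481, 487]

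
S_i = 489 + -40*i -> [489, 449, 409, 369, 329]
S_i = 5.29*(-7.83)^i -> [5.29, -41.42, 324.32, -2539.46, 19883.95]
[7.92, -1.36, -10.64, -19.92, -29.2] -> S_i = 7.92 + -9.28*i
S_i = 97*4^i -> [97, 388, 1552, 6208, 24832]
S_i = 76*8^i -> [76, 608, 4864, 38912, 311296]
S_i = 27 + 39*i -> [27, 66, 105, 144, 183]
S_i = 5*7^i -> [5, 35, 245, 1715, 12005]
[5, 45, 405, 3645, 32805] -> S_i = 5*9^i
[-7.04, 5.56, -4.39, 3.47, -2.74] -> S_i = -7.04*(-0.79)^i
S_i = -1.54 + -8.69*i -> [-1.54, -10.23, -18.92, -27.61, -36.3]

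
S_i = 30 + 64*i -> [30, 94, 158, 222, 286]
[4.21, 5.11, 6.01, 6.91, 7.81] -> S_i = 4.21 + 0.90*i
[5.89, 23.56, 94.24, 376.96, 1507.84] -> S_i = 5.89*4.00^i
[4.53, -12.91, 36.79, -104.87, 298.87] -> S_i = 4.53*(-2.85)^i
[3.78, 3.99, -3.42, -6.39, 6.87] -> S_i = Random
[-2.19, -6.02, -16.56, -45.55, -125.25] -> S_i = -2.19*2.75^i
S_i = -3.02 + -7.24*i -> [-3.02, -10.26, -17.5, -24.74, -31.98]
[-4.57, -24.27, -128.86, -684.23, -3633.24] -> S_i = -4.57*5.31^i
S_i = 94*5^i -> [94, 470, 2350, 11750, 58750]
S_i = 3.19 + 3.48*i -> [3.19, 6.67, 10.15, 13.63, 17.11]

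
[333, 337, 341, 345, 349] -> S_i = 333 + 4*i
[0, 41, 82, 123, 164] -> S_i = 0 + 41*i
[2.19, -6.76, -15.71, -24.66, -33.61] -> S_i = 2.19 + -8.95*i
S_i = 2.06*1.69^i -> [2.06, 3.48, 5.88, 9.94, 16.8]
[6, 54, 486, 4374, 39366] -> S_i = 6*9^i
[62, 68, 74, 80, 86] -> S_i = 62 + 6*i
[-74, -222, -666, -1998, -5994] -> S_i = -74*3^i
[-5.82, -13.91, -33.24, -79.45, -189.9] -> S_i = -5.82*2.39^i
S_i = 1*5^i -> [1, 5, 25, 125, 625]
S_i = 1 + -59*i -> [1, -58, -117, -176, -235]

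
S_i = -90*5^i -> [-90, -450, -2250, -11250, -56250]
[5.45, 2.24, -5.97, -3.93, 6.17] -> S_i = Random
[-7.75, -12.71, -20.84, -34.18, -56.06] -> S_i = -7.75*1.64^i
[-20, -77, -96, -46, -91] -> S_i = Random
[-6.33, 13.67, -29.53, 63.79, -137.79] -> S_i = -6.33*(-2.16)^i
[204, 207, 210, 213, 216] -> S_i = 204 + 3*i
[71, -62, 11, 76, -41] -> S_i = Random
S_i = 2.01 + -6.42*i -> [2.01, -4.41, -10.83, -17.25, -23.67]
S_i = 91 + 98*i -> [91, 189, 287, 385, 483]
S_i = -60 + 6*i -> [-60, -54, -48, -42, -36]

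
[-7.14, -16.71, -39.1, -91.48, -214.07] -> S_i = -7.14*2.34^i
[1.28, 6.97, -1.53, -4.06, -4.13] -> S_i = Random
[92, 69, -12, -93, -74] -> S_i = Random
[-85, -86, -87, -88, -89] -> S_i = -85 + -1*i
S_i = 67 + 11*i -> [67, 78, 89, 100, 111]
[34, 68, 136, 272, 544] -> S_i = 34*2^i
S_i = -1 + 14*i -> [-1, 13, 27, 41, 55]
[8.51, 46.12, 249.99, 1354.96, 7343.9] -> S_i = 8.51*5.42^i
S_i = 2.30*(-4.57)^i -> [2.3, -10.51, 48.04, -219.52, 1003.21]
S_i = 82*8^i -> [82, 656, 5248, 41984, 335872]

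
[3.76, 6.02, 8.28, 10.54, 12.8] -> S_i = 3.76 + 2.26*i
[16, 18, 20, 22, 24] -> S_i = 16 + 2*i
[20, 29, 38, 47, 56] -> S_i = 20 + 9*i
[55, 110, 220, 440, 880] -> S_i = 55*2^i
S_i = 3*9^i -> [3, 27, 243, 2187, 19683]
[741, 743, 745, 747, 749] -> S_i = 741 + 2*i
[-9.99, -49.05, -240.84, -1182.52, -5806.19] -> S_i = -9.99*4.91^i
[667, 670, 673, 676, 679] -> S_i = 667 + 3*i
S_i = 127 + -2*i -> [127, 125, 123, 121, 119]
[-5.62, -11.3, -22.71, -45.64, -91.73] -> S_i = -5.62*2.01^i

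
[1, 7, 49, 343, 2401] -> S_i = 1*7^i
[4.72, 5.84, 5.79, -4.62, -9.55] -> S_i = Random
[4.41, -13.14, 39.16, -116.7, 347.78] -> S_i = 4.41*(-2.98)^i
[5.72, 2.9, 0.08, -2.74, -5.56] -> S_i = 5.72 + -2.82*i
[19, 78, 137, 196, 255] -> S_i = 19 + 59*i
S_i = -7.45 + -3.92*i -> [-7.45, -11.37, -15.29, -19.21, -23.13]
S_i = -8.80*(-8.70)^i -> [-8.8, 76.56, -666.07, 5794.83, -50414.99]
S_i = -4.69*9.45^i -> [-4.69, -44.32, -418.83, -3957.93, -37402.45]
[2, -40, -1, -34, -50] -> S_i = Random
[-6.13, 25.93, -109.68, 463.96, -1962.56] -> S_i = -6.13*(-4.23)^i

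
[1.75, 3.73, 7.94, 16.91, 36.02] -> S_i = 1.75*2.13^i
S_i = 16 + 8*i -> [16, 24, 32, 40, 48]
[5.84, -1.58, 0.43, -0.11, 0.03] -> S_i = 5.84*(-0.27)^i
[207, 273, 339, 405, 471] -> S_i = 207 + 66*i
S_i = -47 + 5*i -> [-47, -42, -37, -32, -27]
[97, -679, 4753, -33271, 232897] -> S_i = 97*-7^i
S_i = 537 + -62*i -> [537, 475, 413, 351, 289]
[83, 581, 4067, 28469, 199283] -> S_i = 83*7^i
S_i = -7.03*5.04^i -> [-7.03, -35.43, -178.57, -900.01, -4536.05]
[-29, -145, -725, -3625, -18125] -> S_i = -29*5^i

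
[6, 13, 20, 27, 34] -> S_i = 6 + 7*i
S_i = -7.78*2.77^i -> [-7.78, -21.55, -59.7, -165.36, -458.04]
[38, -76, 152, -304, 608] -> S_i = 38*-2^i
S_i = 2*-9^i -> [2, -18, 162, -1458, 13122]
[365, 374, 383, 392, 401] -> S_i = 365 + 9*i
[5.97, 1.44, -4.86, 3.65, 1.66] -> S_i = Random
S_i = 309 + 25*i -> [309, 334, 359, 384, 409]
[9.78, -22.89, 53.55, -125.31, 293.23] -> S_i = 9.78*(-2.34)^i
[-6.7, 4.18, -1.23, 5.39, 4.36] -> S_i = Random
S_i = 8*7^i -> [8, 56, 392, 2744, 19208]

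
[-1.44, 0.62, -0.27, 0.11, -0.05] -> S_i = -1.44*(-0.43)^i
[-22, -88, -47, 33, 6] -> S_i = Random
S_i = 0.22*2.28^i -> [0.22, 0.5, 1.14, 2.61, 5.95]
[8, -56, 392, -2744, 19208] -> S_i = 8*-7^i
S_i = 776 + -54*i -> [776, 722, 668, 614, 560]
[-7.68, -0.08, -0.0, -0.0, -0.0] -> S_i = -7.68*0.01^i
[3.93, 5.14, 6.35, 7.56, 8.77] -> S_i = 3.93 + 1.21*i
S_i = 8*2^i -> [8, 16, 32, 64, 128]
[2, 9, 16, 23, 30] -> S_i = 2 + 7*i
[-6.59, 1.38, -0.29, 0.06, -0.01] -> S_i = -6.59*(-0.21)^i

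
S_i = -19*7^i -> [-19, -133, -931, -6517, -45619]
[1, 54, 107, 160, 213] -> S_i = 1 + 53*i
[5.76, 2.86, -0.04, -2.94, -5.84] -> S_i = 5.76 + -2.90*i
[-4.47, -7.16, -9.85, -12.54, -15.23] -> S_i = -4.47 + -2.69*i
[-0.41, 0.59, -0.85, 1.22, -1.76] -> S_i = -0.41*(-1.44)^i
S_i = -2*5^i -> [-2, -10, -50, -250, -1250]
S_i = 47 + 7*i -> [47, 54, 61, 68, 75]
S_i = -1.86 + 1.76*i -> [-1.86, -0.1, 1.66, 3.42, 5.18]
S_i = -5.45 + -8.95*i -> [-5.45, -14.4, -23.35, -32.3, -41.25]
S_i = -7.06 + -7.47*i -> [-7.06, -14.53, -22.0, -29.47, -36.94]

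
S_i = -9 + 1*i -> [-9, -8, -7, -6, -5]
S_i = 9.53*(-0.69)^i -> [9.53, -6.58, 4.54, -3.13, 2.16]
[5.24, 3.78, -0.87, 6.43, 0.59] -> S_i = Random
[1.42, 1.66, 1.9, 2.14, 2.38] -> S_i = 1.42 + 0.24*i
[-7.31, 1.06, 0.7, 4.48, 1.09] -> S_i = Random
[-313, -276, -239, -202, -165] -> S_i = -313 + 37*i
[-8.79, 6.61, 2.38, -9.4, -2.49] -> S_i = Random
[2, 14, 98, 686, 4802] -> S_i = 2*7^i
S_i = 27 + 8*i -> [27, 35, 43, 51, 59]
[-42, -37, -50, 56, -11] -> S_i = Random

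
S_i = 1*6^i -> [1, 6, 36, 216, 1296]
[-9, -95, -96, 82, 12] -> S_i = Random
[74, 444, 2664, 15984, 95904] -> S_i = 74*6^i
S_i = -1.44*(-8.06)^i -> [-1.44, 11.61, -93.55, 753.99, -6077.19]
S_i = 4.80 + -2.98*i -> [4.8, 1.82, -1.16, -4.14, -7.12]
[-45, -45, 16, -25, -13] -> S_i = Random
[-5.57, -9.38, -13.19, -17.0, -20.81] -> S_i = -5.57 + -3.81*i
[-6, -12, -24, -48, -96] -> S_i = -6*2^i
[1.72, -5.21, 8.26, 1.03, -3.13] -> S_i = Random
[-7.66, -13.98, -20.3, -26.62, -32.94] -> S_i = -7.66 + -6.32*i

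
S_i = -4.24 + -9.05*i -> [-4.24, -13.29, -22.34, -31.39, -40.44]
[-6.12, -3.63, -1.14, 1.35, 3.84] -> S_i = -6.12 + 2.49*i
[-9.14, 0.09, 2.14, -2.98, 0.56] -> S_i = Random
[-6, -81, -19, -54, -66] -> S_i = Random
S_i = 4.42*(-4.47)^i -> [4.42, -19.76, 88.32, -394.77, 1764.62]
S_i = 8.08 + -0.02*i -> [8.08, 8.06, 8.04, 8.02, 8.0]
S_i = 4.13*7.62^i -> [4.13, 31.47, 239.81, 1827.32, 13924.19]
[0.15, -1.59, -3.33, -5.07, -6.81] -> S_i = 0.15 + -1.74*i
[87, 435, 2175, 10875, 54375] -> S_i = 87*5^i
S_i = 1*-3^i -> [1, -3, 9, -27, 81]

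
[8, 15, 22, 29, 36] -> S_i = 8 + 7*i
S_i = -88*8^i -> [-88, -704, -5632, -45056, -360448]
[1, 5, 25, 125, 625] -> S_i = 1*5^i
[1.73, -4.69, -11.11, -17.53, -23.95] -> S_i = 1.73 + -6.42*i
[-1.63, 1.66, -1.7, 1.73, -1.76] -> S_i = -1.63*(-1.02)^i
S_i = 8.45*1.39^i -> [8.45, 11.75, 16.33, 22.69, 31.54]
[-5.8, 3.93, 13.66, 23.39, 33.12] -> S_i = -5.80 + 9.73*i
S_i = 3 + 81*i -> [3, 84, 165, 246, 327]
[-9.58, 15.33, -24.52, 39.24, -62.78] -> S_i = -9.58*(-1.60)^i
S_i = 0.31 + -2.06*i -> [0.31, -1.75, -3.81, -5.87, -7.93]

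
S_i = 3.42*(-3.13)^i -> [3.42, -10.7, 33.51, -104.87, 328.25]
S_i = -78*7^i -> [-78, -546, -3822, -26754, -187278]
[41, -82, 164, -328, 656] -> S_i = 41*-2^i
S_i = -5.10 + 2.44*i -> [-5.1, -2.66, -0.22, 2.22, 4.66]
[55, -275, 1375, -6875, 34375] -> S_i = 55*-5^i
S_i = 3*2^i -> [3, 6, 12, 24, 48]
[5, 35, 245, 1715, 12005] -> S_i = 5*7^i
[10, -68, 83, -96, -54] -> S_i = Random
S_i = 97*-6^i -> [97, -582, 3492, -20952, 125712]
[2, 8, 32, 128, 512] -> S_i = 2*4^i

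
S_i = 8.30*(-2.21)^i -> [8.3, -18.34, 40.54, -89.59, 197.99]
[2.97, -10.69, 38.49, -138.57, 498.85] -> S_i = 2.97*(-3.60)^i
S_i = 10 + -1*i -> [10, 9, 8, 7, 6]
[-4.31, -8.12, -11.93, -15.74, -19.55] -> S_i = -4.31 + -3.81*i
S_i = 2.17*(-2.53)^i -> [2.17, -5.49, 13.89, -35.14, 88.91]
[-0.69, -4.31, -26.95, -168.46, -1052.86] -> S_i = -0.69*6.25^i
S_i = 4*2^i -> [4, 8, 16, 32, 64]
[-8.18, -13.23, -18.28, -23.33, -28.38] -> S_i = -8.18 + -5.05*i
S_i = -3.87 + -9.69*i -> [-3.87, -13.56, -23.25, -32.94, -42.63]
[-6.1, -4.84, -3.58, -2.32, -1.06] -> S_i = -6.10 + 1.26*i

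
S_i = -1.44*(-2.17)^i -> [-1.44, 3.12, -6.78, 14.71, -31.93]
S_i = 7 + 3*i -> [7, 10, 13, 16, 19]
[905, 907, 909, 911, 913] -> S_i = 905 + 2*i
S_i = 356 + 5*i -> [356, 361, 366, 371, 376]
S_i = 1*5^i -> [1, 5, 25, 125, 625]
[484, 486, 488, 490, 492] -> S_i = 484 + 2*i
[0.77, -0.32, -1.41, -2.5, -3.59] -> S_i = 0.77 + -1.09*i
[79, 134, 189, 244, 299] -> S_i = 79 + 55*i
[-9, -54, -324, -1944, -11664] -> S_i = -9*6^i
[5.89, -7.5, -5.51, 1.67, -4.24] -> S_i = Random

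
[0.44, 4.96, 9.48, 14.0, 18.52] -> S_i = 0.44 + 4.52*i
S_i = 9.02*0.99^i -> [9.02, 8.93, 8.84, 8.75, 8.66]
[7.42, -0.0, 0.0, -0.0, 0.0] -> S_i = 7.42*-0.00^i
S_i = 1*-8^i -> [1, -8, 64, -512, 4096]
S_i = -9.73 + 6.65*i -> [-9.73, -3.08, 3.57, 10.22, 16.87]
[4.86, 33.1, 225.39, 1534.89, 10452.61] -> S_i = 4.86*6.81^i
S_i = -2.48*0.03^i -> [-2.48, -0.07, -0.0, -0.0, -0.0]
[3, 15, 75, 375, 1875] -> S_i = 3*5^i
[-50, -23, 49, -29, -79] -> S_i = Random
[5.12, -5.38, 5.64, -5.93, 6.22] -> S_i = 5.12*(-1.05)^i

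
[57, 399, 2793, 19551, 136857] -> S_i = 57*7^i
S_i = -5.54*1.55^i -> [-5.54, -8.59, -13.31, -20.63, -31.98]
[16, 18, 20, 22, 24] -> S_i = 16 + 2*i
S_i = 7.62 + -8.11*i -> [7.62, -0.49, -8.6, -16.71, -24.82]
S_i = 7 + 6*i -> [7, 13, 19, 25, 31]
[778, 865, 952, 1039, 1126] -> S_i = 778 + 87*i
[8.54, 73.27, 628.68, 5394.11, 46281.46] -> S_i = 8.54*8.58^i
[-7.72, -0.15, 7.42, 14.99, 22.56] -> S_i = -7.72 + 7.57*i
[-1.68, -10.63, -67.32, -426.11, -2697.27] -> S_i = -1.68*6.33^i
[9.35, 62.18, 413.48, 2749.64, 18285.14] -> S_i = 9.35*6.65^i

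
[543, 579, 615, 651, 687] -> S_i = 543 + 36*i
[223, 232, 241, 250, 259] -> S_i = 223 + 9*i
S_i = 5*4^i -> [5, 20, 80, 320, 1280]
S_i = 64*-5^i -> [64, -320, 1600, -8000, 40000]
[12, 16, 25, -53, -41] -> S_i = Random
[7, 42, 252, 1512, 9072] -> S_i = 7*6^i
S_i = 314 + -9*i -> [314, 305, 296, 287, 278]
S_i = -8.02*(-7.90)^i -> [-8.02, 63.36, -500.53, 3954.17, -31237.96]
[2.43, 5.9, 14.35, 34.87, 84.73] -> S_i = 2.43*2.43^i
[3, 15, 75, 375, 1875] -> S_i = 3*5^i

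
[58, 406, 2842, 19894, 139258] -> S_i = 58*7^i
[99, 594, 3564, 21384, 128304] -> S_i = 99*6^i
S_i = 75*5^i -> [75, 375, 1875, 9375, 46875]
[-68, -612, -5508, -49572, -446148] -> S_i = -68*9^i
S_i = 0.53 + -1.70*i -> [0.53, -1.17, -2.87, -4.57, -6.27]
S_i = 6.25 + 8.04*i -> [6.25, 14.29, 22.33, 30.37, 38.41]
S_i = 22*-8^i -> [22, -176, 1408, -11264, 90112]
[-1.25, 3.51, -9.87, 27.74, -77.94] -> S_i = -1.25*(-2.81)^i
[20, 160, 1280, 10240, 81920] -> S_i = 20*8^i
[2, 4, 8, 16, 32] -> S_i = 2*2^i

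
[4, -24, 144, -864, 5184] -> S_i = 4*-6^i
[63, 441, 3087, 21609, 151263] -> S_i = 63*7^i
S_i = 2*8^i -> [2, 16, 128, 1024, 8192]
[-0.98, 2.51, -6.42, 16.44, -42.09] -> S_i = -0.98*(-2.56)^i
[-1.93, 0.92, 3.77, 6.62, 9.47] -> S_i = -1.93 + 2.85*i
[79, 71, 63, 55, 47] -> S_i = 79 + -8*i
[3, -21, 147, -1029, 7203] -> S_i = 3*-7^i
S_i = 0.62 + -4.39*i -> [0.62, -3.77, -8.16, -12.55, -16.94]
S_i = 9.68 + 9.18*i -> [9.68, 18.86, 28.04, 37.22, 46.4]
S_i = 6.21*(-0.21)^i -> [6.21, -1.3, 0.27, -0.06, 0.01]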